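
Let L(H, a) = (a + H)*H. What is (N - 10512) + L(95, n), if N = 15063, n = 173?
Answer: 30011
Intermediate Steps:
L(H, a) = H*(H + a) (L(H, a) = (H + a)*H = H*(H + a))
(N - 10512) + L(95, n) = (15063 - 10512) + 95*(95 + 173) = 4551 + 95*268 = 4551 + 25460 = 30011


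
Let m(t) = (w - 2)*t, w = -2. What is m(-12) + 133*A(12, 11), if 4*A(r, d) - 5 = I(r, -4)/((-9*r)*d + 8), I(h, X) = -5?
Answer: 202385/944 ≈ 214.39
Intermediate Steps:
m(t) = -4*t (m(t) = (-2 - 2)*t = -4*t)
A(r, d) = 5/4 - 5/(4*(8 - 9*d*r)) (A(r, d) = 5/4 + (-5/((-9*r)*d + 8))/4 = 5/4 + (-5/(-9*d*r + 8))/4 = 5/4 + (-5/(8 - 9*d*r))/4 = 5/4 - 5/(4*(8 - 9*d*r)))
m(-12) + 133*A(12, 11) = -4*(-12) + 133*(5*(-7 + 9*11*12)/(4*(-8 + 9*11*12))) = 48 + 133*(5*(-7 + 1188)/(4*(-8 + 1188))) = 48 + 133*((5/4)*1181/1180) = 48 + 133*((5/4)*(1/1180)*1181) = 48 + 133*(1181/944) = 48 + 157073/944 = 202385/944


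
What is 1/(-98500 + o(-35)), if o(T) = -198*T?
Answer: -1/91570 ≈ -1.0921e-5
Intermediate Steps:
1/(-98500 + o(-35)) = 1/(-98500 - 198*(-35)) = 1/(-98500 + 6930) = 1/(-91570) = -1/91570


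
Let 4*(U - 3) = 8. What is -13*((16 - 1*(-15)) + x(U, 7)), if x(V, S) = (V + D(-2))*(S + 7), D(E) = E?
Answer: -949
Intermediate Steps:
U = 5 (U = 3 + (1/4)*8 = 3 + 2 = 5)
x(V, S) = (-2 + V)*(7 + S) (x(V, S) = (V - 2)*(S + 7) = (-2 + V)*(7 + S))
-13*((16 - 1*(-15)) + x(U, 7)) = -13*((16 - 1*(-15)) + (-14 - 2*7 + 7*5 + 7*5)) = -13*((16 + 15) + (-14 - 14 + 35 + 35)) = -13*(31 + 42) = -13*73 = -949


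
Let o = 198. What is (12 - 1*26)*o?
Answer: -2772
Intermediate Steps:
(12 - 1*26)*o = (12 - 1*26)*198 = (12 - 26)*198 = -14*198 = -2772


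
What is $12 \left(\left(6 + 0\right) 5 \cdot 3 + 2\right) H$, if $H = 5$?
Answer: $5520$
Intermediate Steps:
$12 \left(\left(6 + 0\right) 5 \cdot 3 + 2\right) H = 12 \left(\left(6 + 0\right) 5 \cdot 3 + 2\right) 5 = 12 \left(6 \cdot 5 \cdot 3 + 2\right) 5 = 12 \left(30 \cdot 3 + 2\right) 5 = 12 \left(90 + 2\right) 5 = 12 \cdot 92 \cdot 5 = 1104 \cdot 5 = 5520$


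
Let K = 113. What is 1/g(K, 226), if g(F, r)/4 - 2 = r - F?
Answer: 1/460 ≈ 0.0021739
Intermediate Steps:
g(F, r) = 8 - 4*F + 4*r (g(F, r) = 8 + 4*(r - F) = 8 + (-4*F + 4*r) = 8 - 4*F + 4*r)
1/g(K, 226) = 1/(8 - 4*113 + 4*226) = 1/(8 - 452 + 904) = 1/460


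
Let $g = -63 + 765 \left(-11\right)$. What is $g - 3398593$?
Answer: $-3407071$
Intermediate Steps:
$g = -8478$ ($g = -63 - 8415 = -8478$)
$g - 3398593 = -8478 - 3398593 = -3407071$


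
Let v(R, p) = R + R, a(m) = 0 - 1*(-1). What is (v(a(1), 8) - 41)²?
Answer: 1521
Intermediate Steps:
a(m) = 1 (a(m) = 0 + 1 = 1)
v(R, p) = 2*R
(v(a(1), 8) - 41)² = (2*1 - 41)² = (2 - 41)² = (-39)² = 1521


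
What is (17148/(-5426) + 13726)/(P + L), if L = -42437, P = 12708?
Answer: -37230064/80654777 ≈ -0.46160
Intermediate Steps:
(17148/(-5426) + 13726)/(P + L) = (17148/(-5426) + 13726)/(12708 - 42437) = (17148*(-1/5426) + 13726)/(-29729) = (-8574/2713 + 13726)*(-1/29729) = (37230064/2713)*(-1/29729) = -37230064/80654777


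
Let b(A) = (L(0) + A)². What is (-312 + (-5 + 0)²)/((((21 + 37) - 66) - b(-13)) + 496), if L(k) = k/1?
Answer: -287/319 ≈ -0.89969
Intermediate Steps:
L(k) = k (L(k) = k*1 = k)
b(A) = A² (b(A) = (0 + A)² = A²)
(-312 + (-5 + 0)²)/((((21 + 37) - 66) - b(-13)) + 496) = (-312 + (-5 + 0)²)/((((21 + 37) - 66) - 1*(-13)²) + 496) = (-312 + (-5)²)/(((58 - 66) - 1*169) + 496) = (-312 + 25)/((-8 - 169) + 496) = -287/(-177 + 496) = -287/319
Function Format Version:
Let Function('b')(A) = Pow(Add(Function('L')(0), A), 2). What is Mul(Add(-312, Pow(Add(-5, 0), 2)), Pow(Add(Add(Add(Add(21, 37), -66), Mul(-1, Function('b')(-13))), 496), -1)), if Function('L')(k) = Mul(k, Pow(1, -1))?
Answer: Rational(-287, 319) ≈ -0.89969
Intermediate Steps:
Function('L')(k) = k (Function('L')(k) = Mul(k, 1) = k)
Function('b')(A) = Pow(A, 2) (Function('b')(A) = Pow(Add(0, A), 2) = Pow(A, 2))
Mul(Add(-312, Pow(Add(-5, 0), 2)), Pow(Add(Add(Add(Add(21, 37), -66), Mul(-1, Function('b')(-13))), 496), -1)) = Mul(Add(-312, Pow(Add(-5, 0), 2)), Pow(Add(Add(Add(Add(21, 37), -66), Mul(-1, Pow(-13, 2))), 496), -1)) = Mul(Add(-312, Pow(-5, 2)), Pow(Add(Add(Add(58, -66), Mul(-1, 169)), 496), -1)) = Mul(Add(-312, 25), Pow(Add(Add(-8, -169), 496), -1)) = Mul(-287, Pow(Add(-177, 496), -1)) = Mul(-287, Pow(319, -1)) = Mul(-287, Rational(1, 319)) = Rational(-287, 319)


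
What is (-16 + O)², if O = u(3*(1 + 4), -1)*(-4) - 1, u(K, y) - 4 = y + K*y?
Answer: 961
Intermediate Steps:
u(K, y) = 4 + y + K*y (u(K, y) = 4 + (y + K*y) = 4 + y + K*y)
O = 47 (O = (4 - 1 + (3*(1 + 4))*(-1))*(-4) - 1 = (4 - 1 + (3*5)*(-1))*(-4) - 1 = (4 - 1 + 15*(-1))*(-4) - 1 = (4 - 1 - 15)*(-4) - 1 = -12*(-4) - 1 = 48 - 1 = 47)
(-16 + O)² = (-16 + 47)² = 31² = 961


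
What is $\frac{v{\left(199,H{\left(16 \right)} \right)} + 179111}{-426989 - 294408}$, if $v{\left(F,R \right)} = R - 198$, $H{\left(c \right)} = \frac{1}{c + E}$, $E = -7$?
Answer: $- \frac{1610218}{6492573} \approx -0.24801$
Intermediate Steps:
$H{\left(c \right)} = \frac{1}{-7 + c}$ ($H{\left(c \right)} = \frac{1}{c - 7} = \frac{1}{-7 + c}$)
$v{\left(F,R \right)} = -198 + R$
$\frac{v{\left(199,H{\left(16 \right)} \right)} + 179111}{-426989 - 294408} = \frac{\left(-198 + \frac{1}{-7 + 16}\right) + 179111}{-426989 - 294408} = \frac{\left(-198 + \frac{1}{9}\right) + 179111}{-721397} = \left(\left(-198 + \frac{1}{9}\right) + 179111\right) \left(- \frac{1}{721397}\right) = \left(- \frac{1781}{9} + 179111\right) \left(- \frac{1}{721397}\right) = \frac{1610218}{9} \left(- \frac{1}{721397}\right) = - \frac{1610218}{6492573}$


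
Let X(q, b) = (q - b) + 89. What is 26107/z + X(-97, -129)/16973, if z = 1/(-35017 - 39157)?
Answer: -2987958733563/1543 ≈ -1.9365e+9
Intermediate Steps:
X(q, b) = 89 + q - b
z = -1/74174 (z = 1/(-74174) = -1/74174 ≈ -1.3482e-5)
26107/z + X(-97, -129)/16973 = 26107/(-1/74174) + (89 - 97 - 1*(-129))/16973 = 26107*(-74174) + (89 - 97 + 129)*(1/16973) = -1936460618 + 121*(1/16973) = -1936460618 + 11/1543 = -2987958733563/1543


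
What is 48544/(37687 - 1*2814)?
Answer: 48544/34873 ≈ 1.3920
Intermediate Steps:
48544/(37687 - 1*2814) = 48544/(37687 - 2814) = 48544/34873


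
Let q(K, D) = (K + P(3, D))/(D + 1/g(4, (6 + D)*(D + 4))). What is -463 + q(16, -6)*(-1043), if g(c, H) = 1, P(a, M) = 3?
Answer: 17502/5 ≈ 3500.4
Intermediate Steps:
q(K, D) = (3 + K)/(1 + D) (q(K, D) = (K + 3)/(D + 1/1) = (3 + K)/(D + 1) = (3 + K)/(1 + D))
-463 + q(16, -6)*(-1043) = -463 + ((3 + 16)/(1 - 6))*(-1043) = -463 + (19/(-5))*(-1043) = -463 - ⅕*19*(-1043) = -463 - 19/5*(-1043) = -463 + 19817/5 = 17502/5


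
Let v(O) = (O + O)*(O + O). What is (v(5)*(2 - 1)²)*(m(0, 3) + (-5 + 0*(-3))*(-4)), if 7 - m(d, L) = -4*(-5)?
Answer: 700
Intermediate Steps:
m(d, L) = -13 (m(d, L) = 7 - (-4)*(-5) = 7 - 1*20 = 7 - 20 = -13)
v(O) = 4*O² (v(O) = (2*O)*(2*O) = 4*O²)
(v(5)*(2 - 1)²)*(m(0, 3) + (-5 + 0*(-3))*(-4)) = ((4*5²)*(2 - 1)²)*(-13 + (-5 + 0*(-3))*(-4)) = ((4*25)*1²)*(-13 + (-5 + 0)*(-4)) = (100*1)*(-13 - 5*(-4)) = 100*(-13 + 20) = 100*7 = 700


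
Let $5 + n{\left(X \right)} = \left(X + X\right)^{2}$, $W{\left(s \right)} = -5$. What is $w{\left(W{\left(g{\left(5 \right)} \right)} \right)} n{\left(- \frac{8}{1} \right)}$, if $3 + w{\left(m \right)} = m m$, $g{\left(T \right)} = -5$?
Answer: $5522$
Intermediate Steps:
$w{\left(m \right)} = -3 + m^{2}$ ($w{\left(m \right)} = -3 + m m = -3 + m^{2}$)
$n{\left(X \right)} = -5 + 4 X^{2}$ ($n{\left(X \right)} = -5 + \left(X + X\right)^{2} = -5 + \left(2 X\right)^{2} = -5 + 4 X^{2}$)
$w{\left(W{\left(g{\left(5 \right)} \right)} \right)} n{\left(- \frac{8}{1} \right)} = \left(-3 + \left(-5\right)^{2}\right) \left(-5 + 4 \left(- \frac{8}{1}\right)^{2}\right) = \left(-3 + 25\right) \left(-5 + 4 \left(\left(-8\right) 1\right)^{2}\right) = 22 \left(-5 + 4 \left(-8\right)^{2}\right) = 22 \left(-5 + 4 \cdot 64\right) = 22 \left(-5 + 256\right) = 22 \cdot 251 = 5522$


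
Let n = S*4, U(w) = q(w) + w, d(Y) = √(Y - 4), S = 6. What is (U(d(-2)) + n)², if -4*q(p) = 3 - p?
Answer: 8499/16 + 465*I*√6/8 ≈ 531.19 + 142.38*I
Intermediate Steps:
d(Y) = √(-4 + Y)
q(p) = -¾ + p/4 (q(p) = -(3 - p)/4 = -¾ + p/4)
U(w) = -¾ + 5*w/4 (U(w) = (-¾ + w/4) + w = -¾ + 5*w/4)
n = 24 (n = 6*4 = 24)
(U(d(-2)) + n)² = ((-¾ + 5*√(-4 - 2)/4) + 24)² = ((-¾ + 5*√(-6)/4) + 24)² = ((-¾ + 5*(I*√6)/4) + 24)² = ((-¾ + 5*I*√6/4) + 24)² = (93/4 + 5*I*√6/4)²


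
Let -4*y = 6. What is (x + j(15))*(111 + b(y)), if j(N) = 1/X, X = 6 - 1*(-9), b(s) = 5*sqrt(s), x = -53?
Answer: -29378/5 - 397*I*sqrt(6)/3 ≈ -5875.6 - 324.15*I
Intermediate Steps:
y = -3/2 (y = -1/4*6 = -3/2 ≈ -1.5000)
X = 15 (X = 6 + 9 = 15)
j(N) = 1/15
(x + j(15))*(111 + b(y)) = (-53 + 1/15)*(111 + 5*sqrt(-3/2)) = -794*(111 + 5*(I*sqrt(6)/2))/15 = -794*(111 + 5*I*sqrt(6)/2)/15 = -29378/5 - 397*I*sqrt(6)/3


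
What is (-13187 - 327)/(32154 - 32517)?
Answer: 13514/363 ≈ 37.229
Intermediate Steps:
(-13187 - 327)/(32154 - 32517) = -13514/(-363) = -13514*(-1/363) = 13514/363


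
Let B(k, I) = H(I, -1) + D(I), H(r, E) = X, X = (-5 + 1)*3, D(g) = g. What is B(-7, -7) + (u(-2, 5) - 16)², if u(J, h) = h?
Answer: 102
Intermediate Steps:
X = -12 (X = -4*3 = -12)
H(r, E) = -12
B(k, I) = -12 + I
B(-7, -7) + (u(-2, 5) - 16)² = (-12 - 7) + (5 - 16)² = -19 + (-11)² = -19 + 121 = 102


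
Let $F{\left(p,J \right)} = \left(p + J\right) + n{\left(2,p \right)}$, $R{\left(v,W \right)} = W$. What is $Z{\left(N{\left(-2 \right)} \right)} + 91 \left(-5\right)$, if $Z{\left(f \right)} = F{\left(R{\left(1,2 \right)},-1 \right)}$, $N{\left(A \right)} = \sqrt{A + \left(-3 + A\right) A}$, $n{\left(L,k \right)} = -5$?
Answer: $-459$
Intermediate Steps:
$N{\left(A \right)} = \sqrt{A + A \left(-3 + A\right)}$
$F{\left(p,J \right)} = -5 + J + p$ ($F{\left(p,J \right)} = \left(p + J\right) - 5 = \left(J + p\right) - 5 = -5 + J + p$)
$Z{\left(f \right)} = -4$ ($Z{\left(f \right)} = -5 - 1 + 2 = -4$)
$Z{\left(N{\left(-2 \right)} \right)} + 91 \left(-5\right) = -4 + 91 \left(-5\right) = -4 - 455 = -459$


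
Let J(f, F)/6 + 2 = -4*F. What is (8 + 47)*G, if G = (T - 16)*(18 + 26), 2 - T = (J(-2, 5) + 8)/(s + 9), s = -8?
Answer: 266200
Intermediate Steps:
J(f, F) = -12 - 24*F (J(f, F) = -12 + 6*(-4*F) = -12 - 24*F)
T = 126 (T = 2 - ((-12 - 24*5) + 8)/(-8 + 9) = 2 - ((-12 - 120) + 8)/1 = 2 - (-132 + 8) = 2 - (-124) = 2 - 1*(-124) = 2 + 124 = 126)
G = 4840 (G = (126 - 16)*(18 + 26) = 110*44 = 4840)
(8 + 47)*G = (8 + 47)*4840 = 55*4840 = 266200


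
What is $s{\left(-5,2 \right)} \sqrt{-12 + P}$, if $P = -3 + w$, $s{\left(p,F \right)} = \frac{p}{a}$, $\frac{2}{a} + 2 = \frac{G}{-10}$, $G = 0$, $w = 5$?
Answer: $5 i \sqrt{10} \approx 15.811 i$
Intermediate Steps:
$a = -1$ ($a = \frac{2}{-2 + \frac{0}{-10}} = \frac{2}{-2 + 0 \left(- \frac{1}{10}\right)} = \frac{2}{-2 + 0} = \frac{2}{-2} = 2 \left(- \frac{1}{2}\right) = -1$)
$s{\left(p,F \right)} = - p$ ($s{\left(p,F \right)} = \frac{p}{-1} = p \left(-1\right) = - p$)
$P = 2$ ($P = -3 + 5 = 2$)
$s{\left(-5,2 \right)} \sqrt{-12 + P} = \left(-1\right) \left(-5\right) \sqrt{-12 + 2} = 5 \sqrt{-10} = 5 i \sqrt{10}$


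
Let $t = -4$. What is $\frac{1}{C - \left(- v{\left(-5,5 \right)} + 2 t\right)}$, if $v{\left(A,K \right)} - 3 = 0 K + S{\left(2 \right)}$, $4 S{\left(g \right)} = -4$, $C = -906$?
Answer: $- \frac{1}{896} \approx -0.0011161$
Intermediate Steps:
$S{\left(g \right)} = -1$ ($S{\left(g \right)} = \frac{1}{4} \left(-4\right) = -1$)
$v{\left(A,K \right)} = 2$ ($v{\left(A,K \right)} = 3 - \left(1 + 0 K\right) = 3 + \left(0 - 1\right) = 3 - 1 = 2$)
$\frac{1}{C - \left(- v{\left(-5,5 \right)} + 2 t\right)} = \frac{1}{-906 + \left(2 - -8\right)} = \frac{1}{-906 + \left(2 + 8\right)} = \frac{1}{-906 + 10} = \frac{1}{-896} = - \frac{1}{896}$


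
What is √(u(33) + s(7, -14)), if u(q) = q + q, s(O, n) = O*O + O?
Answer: √122 ≈ 11.045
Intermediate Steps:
s(O, n) = O + O² (s(O, n) = O² + O = O + O²)
u(q) = 2*q
√(u(33) + s(7, -14)) = √(2*33 + 7*(1 + 7)) = √(66 + 7*8) = √(66 + 56) = √122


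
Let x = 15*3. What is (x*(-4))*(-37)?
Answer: 6660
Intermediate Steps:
x = 45
(x*(-4))*(-37) = (45*(-4))*(-37) = -180*(-37) = 6660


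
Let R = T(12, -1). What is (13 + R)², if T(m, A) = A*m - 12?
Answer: 121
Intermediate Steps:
T(m, A) = -12 + A*m
R = -24 (R = -12 - 1*12 = -12 - 12 = -24)
(13 + R)² = (13 - 24)² = (-11)² = 121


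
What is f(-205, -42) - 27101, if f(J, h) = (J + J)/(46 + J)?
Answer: -4308649/159 ≈ -27098.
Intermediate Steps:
f(J, h) = 2*J/(46 + J) (f(J, h) = (2*J)/(46 + J) = 2*J/(46 + J))
f(-205, -42) - 27101 = 2*(-205)/(46 - 205) - 27101 = 2*(-205)/(-159) - 27101 = 2*(-205)*(-1/159) - 27101 = 410/159 - 27101 = -4308649/159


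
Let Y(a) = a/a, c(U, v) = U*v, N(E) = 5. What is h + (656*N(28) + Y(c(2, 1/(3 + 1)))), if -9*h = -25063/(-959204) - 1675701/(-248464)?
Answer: 33188509359499/10117683792 ≈ 3280.2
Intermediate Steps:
Y(a) = 1
h = -7611162053/10117683792 (h = -(-25063/(-959204) - 1675701/(-248464))/9 = -(-25063*(-1/959204) - 1675701*(-1/248464))/9 = -(25063/959204 + 31617/4688)/9 = -⅑*7611162053/1124187088 = -7611162053/10117683792 ≈ -0.75226)
h + (656*N(28) + Y(c(2, 1/(3 + 1)))) = -7611162053/10117683792 + (656*5 + 1) = -7611162053/10117683792 + (3280 + 1) = -7611162053/10117683792 + 3281 = 33188509359499/10117683792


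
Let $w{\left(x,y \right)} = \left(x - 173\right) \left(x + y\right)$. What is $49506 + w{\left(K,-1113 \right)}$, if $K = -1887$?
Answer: $6229506$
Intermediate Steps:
$w{\left(x,y \right)} = \left(-173 + x\right) \left(x + y\right)$
$49506 + w{\left(K,-1113 \right)} = 49506 - \left(-2619231 - 3560769\right) = 49506 + \left(3560769 + 326451 + 192549 + 2100231\right) = 49506 + 6180000 = 6229506$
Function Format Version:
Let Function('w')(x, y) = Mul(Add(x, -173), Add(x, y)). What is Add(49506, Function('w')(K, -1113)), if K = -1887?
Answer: 6229506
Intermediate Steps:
Function('w')(x, y) = Mul(Add(-173, x), Add(x, y))
Add(49506, Function('w')(K, -1113)) = Add(49506, Add(Pow(-1887, 2), Mul(-173, -1887), Mul(-173, -1113), Mul(-1887, -1113))) = Add(49506, Add(3560769, 326451, 192549, 2100231)) = Add(49506, 6180000) = 6229506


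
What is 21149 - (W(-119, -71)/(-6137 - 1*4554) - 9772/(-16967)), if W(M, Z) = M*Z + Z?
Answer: 3836343549427/181394197 ≈ 21149.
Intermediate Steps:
W(M, Z) = Z + M*Z
21149 - (W(-119, -71)/(-6137 - 1*4554) - 9772/(-16967)) = 21149 - ((-71*(1 - 119))/(-6137 - 1*4554) - 9772/(-16967)) = 21149 - ((-71*(-118))/(-6137 - 4554) - 9772*(-1/16967)) = 21149 - (8378/(-10691) + 9772/16967) = 21149 - (8378*(-1/10691) + 9772/16967) = 21149 - (-8378/10691 + 9772/16967) = 21149 - 1*(-37677074/181394197) = 21149 + 37677074/181394197 = 3836343549427/181394197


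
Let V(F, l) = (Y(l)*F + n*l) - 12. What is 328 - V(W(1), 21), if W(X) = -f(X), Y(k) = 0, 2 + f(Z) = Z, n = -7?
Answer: 487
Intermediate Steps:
f(Z) = -2 + Z
W(X) = 2 - X (W(X) = -(-2 + X) = 2 - X)
V(F, l) = -12 - 7*l (V(F, l) = (0*F - 7*l) - 12 = (0 - 7*l) - 12 = -7*l - 12 = -12 - 7*l)
328 - V(W(1), 21) = 328 - (-12 - 7*21) = 328 - (-12 - 147) = 328 - 1*(-159) = 328 + 159 = 487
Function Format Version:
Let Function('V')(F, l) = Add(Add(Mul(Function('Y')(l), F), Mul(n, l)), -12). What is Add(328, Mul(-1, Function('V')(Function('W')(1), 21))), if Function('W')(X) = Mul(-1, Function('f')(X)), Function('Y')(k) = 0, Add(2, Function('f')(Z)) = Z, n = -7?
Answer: 487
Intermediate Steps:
Function('f')(Z) = Add(-2, Z)
Function('W')(X) = Add(2, Mul(-1, X)) (Function('W')(X) = Mul(-1, Add(-2, X)) = Add(2, Mul(-1, X)))
Function('V')(F, l) = Add(-12, Mul(-7, l)) (Function('V')(F, l) = Add(Add(Mul(0, F), Mul(-7, l)), -12) = Add(Add(0, Mul(-7, l)), -12) = Add(Mul(-7, l), -12) = Add(-12, Mul(-7, l)))
Add(328, Mul(-1, Function('V')(Function('W')(1), 21))) = Add(328, Mul(-1, Add(-12, Mul(-7, 21)))) = Add(328, Mul(-1, Add(-12, -147))) = Add(328, Mul(-1, -159)) = Add(328, 159) = 487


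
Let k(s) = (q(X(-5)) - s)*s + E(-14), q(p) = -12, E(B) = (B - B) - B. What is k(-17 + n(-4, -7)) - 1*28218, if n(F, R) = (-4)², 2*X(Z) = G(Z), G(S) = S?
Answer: -28193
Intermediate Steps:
X(Z) = Z/2
E(B) = -B (E(B) = 0 - B = -B)
n(F, R) = 16
k(s) = 14 + s*(-12 - s) (k(s) = (-12 - s)*s - 1*(-14) = s*(-12 - s) + 14 = 14 + s*(-12 - s))
k(-17 + n(-4, -7)) - 1*28218 = (14 - (-17 + 16)² - 12*(-17 + 16)) - 1*28218 = (14 - 1*(-1)² - 12*(-1)) - 28218 = (14 - 1*1 + 12) - 28218 = (14 - 1 + 12) - 28218 = 25 - 28218 = -28193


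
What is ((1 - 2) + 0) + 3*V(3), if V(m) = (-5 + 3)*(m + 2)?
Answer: -31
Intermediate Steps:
V(m) = -4 - 2*m (V(m) = -2*(2 + m) = -4 - 2*m)
((1 - 2) + 0) + 3*V(3) = ((1 - 2) + 0) + 3*(-4 - 2*3) = (-1 + 0) + 3*(-4 - 6) = -1 + 3*(-10) = -1 - 30 = -31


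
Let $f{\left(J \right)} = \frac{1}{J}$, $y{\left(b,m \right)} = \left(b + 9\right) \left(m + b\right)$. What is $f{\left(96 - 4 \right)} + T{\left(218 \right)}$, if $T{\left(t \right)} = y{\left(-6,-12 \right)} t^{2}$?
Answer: $- \frac{236099231}{92} \approx -2.5663 \cdot 10^{6}$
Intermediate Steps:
$y{\left(b,m \right)} = \left(9 + b\right) \left(b + m\right)$
$T{\left(t \right)} = - 54 t^{2}$ ($T{\left(t \right)} = \left(\left(-6\right)^{2} + 9 \left(-6\right) + 9 \left(-12\right) - -72\right) t^{2} = \left(36 - 54 - 108 + 72\right) t^{2} = - 54 t^{2}$)
$f{\left(96 - 4 \right)} + T{\left(218 \right)} = \frac{1}{96 - 4} - 54 \cdot 218^{2} = \frac{1}{96 - 4} - 2566296 = \frac{1}{92} - 2566296 = - \frac{236099231}{92}$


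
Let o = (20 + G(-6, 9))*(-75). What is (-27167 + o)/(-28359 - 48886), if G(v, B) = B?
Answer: 29342/77245 ≈ 0.37986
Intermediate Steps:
o = -2175 (o = (20 + 9)*(-75) = 29*(-75) = -2175)
(-27167 + o)/(-28359 - 48886) = (-27167 - 2175)/(-28359 - 48886) = -29342/(-77245) = -29342*(-1/77245) = 29342/77245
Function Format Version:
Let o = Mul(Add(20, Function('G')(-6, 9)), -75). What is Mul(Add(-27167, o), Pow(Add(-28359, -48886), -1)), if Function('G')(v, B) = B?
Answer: Rational(29342, 77245) ≈ 0.37986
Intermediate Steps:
o = -2175 (o = Mul(Add(20, 9), -75) = Mul(29, -75) = -2175)
Mul(Add(-27167, o), Pow(Add(-28359, -48886), -1)) = Mul(Add(-27167, -2175), Pow(Add(-28359, -48886), -1)) = Mul(-29342, Pow(-77245, -1)) = Mul(-29342, Rational(-1, 77245)) = Rational(29342, 77245)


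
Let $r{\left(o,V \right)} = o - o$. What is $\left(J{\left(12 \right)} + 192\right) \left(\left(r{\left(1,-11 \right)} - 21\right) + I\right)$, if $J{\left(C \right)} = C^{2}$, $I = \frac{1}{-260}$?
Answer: $- \frac{458724}{65} \approx -7057.3$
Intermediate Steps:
$I = - \frac{1}{260} \approx -0.0038462$
$r{\left(o,V \right)} = 0$
$\left(J{\left(12 \right)} + 192\right) \left(\left(r{\left(1,-11 \right)} - 21\right) + I\right) = \left(12^{2} + 192\right) \left(\left(0 - 21\right) - \frac{1}{260}\right) = \left(144 + 192\right) \left(\left(0 - 21\right) - \frac{1}{260}\right) = 336 \left(-21 - \frac{1}{260}\right) = 336 \left(- \frac{5461}{260}\right) = - \frac{458724}{65}$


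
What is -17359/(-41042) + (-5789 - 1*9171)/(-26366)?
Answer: 535837857/541056686 ≈ 0.99035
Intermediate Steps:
-17359/(-41042) + (-5789 - 1*9171)/(-26366) = -17359*(-1/41042) + (-5789 - 9171)*(-1/26366) = 17359/41042 - 14960*(-1/26366) = 17359/41042 + 7480/13183 = 535837857/541056686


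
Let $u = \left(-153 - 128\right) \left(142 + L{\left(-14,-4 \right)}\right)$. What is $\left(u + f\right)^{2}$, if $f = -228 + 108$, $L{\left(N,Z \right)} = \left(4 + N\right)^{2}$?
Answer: $4640606884$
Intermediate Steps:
$f = -120$
$u = -68002$ ($u = \left(-153 - 128\right) \left(142 + \left(4 - 14\right)^{2}\right) = - 281 \left(142 + \left(-10\right)^{2}\right) = - 281 \left(142 + 100\right) = \left(-281\right) 242 = -68002$)
$\left(u + f\right)^{2} = \left(-68002 - 120\right)^{2} = \left(-68122\right)^{2} = 4640606884$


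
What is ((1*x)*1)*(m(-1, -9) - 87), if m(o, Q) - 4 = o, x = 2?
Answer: -168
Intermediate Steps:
m(o, Q) = 4 + o
((1*x)*1)*(m(-1, -9) - 87) = ((1*2)*1)*((4 - 1) - 87) = (2*1)*(3 - 87) = 2*(-84) = -168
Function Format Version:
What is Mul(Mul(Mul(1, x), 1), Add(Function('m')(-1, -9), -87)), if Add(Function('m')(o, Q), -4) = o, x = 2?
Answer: -168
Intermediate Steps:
Function('m')(o, Q) = Add(4, o)
Mul(Mul(Mul(1, x), 1), Add(Function('m')(-1, -9), -87)) = Mul(Mul(Mul(1, 2), 1), Add(Add(4, -1), -87)) = Mul(Mul(2, 1), Add(3, -87)) = Mul(2, -84) = -168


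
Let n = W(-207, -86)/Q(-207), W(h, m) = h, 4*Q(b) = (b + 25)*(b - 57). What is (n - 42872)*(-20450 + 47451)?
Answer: -356536899889/308 ≈ -1.1576e+9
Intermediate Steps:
Q(b) = (-57 + b)*(25 + b)/4 (Q(b) = ((b + 25)*(b - 57))/4 = ((25 + b)*(-57 + b))/4 = ((-57 + b)*(25 + b))/4 = (-57 + b)*(25 + b)/4)
n = -69/4004 (n = -207/(-1425/4 - 8*(-207) + (1/4)*(-207)**2) = -207/(-1425/4 + 1656 + (1/4)*42849) = -207/(-1425/4 + 1656 + 42849/4) = -207/12012 = -207*1/12012 = -69/4004 ≈ -0.017233)
(n - 42872)*(-20450 + 47451) = (-69/4004 - 42872)*(-20450 + 47451) = -171659557/4004*27001 = -356536899889/308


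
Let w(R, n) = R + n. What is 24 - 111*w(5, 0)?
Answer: -531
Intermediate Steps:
24 - 111*w(5, 0) = 24 - 111*(5 + 0) = 24 - 111*5 = 24 - 555 = -531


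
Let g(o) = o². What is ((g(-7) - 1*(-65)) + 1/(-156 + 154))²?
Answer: 51529/4 ≈ 12882.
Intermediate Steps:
((g(-7) - 1*(-65)) + 1/(-156 + 154))² = (((-7)² - 1*(-65)) + 1/(-156 + 154))² = ((49 + 65) + 1/(-2))² = (114 - ½)² = (227/2)² = 51529/4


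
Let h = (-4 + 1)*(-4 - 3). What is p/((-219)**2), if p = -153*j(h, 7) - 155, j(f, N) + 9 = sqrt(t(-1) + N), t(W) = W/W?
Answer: 1222/47961 - 34*sqrt(2)/5329 ≈ 0.016456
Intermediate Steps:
t(W) = 1
h = 21 (h = -3*(-7) = 21)
j(f, N) = -9 + sqrt(1 + N)
p = 1222 - 306*sqrt(2) (p = -153*(-9 + sqrt(1 + 7)) - 155 = -153*(-9 + sqrt(8)) - 155 = -153*(-9 + 2*sqrt(2)) - 155 = (1377 - 306*sqrt(2)) - 155 = 1222 - 306*sqrt(2) ≈ 789.25)
p/((-219)**2) = (1222 - 306*sqrt(2))/((-219)**2) = (1222 - 306*sqrt(2))/47961 = (1222 - 306*sqrt(2))*(1/47961) = 1222/47961 - 34*sqrt(2)/5329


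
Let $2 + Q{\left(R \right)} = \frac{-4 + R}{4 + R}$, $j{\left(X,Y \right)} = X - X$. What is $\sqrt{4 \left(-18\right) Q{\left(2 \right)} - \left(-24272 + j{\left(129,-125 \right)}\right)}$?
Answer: $2 \sqrt{6110} \approx 156.33$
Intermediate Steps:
$j{\left(X,Y \right)} = 0$
$Q{\left(R \right)} = -2 + \frac{-4 + R}{4 + R}$
$\sqrt{4 \left(-18\right) Q{\left(2 \right)} - \left(-24272 + j{\left(129,-125 \right)}\right)} = \sqrt{4 \left(-18\right) \frac{-12 - 2}{4 + 2} + \left(24272 - 0\right)} = \sqrt{- 72 \frac{-12 - 2}{6} + \left(24272 + 0\right)} = \sqrt{- 72 \cdot \frac{1}{6} \left(-14\right) + 24272} = \sqrt{\left(-72\right) \left(- \frac{7}{3}\right) + 24272} = \sqrt{168 + 24272} = \sqrt{24440} = 2 \sqrt{6110}$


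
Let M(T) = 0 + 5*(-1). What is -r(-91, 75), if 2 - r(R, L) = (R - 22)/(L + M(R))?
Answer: -253/70 ≈ -3.6143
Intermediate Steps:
M(T) = -5 (M(T) = 0 - 5 = -5)
r(R, L) = 2 - (-22 + R)/(-5 + L) (r(R, L) = 2 - (R - 22)/(L - 5) = 2 - (-22 + R)/(-5 + L))
-r(-91, 75) = -(12 - 1*(-91) + 2*75)/(-5 + 75) = -(12 + 91 + 150)/70 = -253/70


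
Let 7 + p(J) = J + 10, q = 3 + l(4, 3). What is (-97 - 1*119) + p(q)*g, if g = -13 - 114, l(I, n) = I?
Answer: -1486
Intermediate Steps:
g = -127
q = 7 (q = 3 + 4 = 7)
p(J) = 3 + J (p(J) = -7 + (J + 10) = -7 + (10 + J) = 3 + J)
(-97 - 1*119) + p(q)*g = (-97 - 1*119) + (3 + 7)*(-127) = (-97 - 119) + 10*(-127) = -216 - 1270 = -1486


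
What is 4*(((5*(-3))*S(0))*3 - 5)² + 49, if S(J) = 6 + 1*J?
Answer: 302549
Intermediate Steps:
S(J) = 6 + J
4*(((5*(-3))*S(0))*3 - 5)² + 49 = 4*(((5*(-3))*(6 + 0))*3 - 5)² + 49 = 4*(-15*6*3 - 5)² + 49 = 4*(-90*3 - 5)² + 49 = 4*(-270 - 5)² + 49 = 4*(-275)² + 49 = 4*75625 + 49 = 302500 + 49 = 302549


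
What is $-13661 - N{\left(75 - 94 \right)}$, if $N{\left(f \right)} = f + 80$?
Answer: $-13722$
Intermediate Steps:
$N{\left(f \right)} = 80 + f$
$-13661 - N{\left(75 - 94 \right)} = -13661 - \left(80 + \left(75 - 94\right)\right) = -13661 - \left(80 - 19\right) = -13661 - 61 = -13722$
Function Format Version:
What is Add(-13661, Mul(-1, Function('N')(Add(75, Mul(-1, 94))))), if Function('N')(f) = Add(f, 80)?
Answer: -13722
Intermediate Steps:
Function('N')(f) = Add(80, f)
Add(-13661, Mul(-1, Function('N')(Add(75, Mul(-1, 94))))) = Add(-13661, Mul(-1, Add(80, Add(75, Mul(-1, 94))))) = Add(-13661, Mul(-1, Add(80, Add(75, -94)))) = Add(-13661, Mul(-1, Add(80, -19))) = Add(-13661, Mul(-1, 61)) = Add(-13661, -61) = -13722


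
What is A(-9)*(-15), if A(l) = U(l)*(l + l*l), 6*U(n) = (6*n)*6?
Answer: 58320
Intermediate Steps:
U(n) = 6*n (U(n) = ((6*n)*6)/6 = (36*n)/6 = 6*n)
A(l) = 6*l*(l + l²) (A(l) = (6*l)*(l + l*l) = (6*l)*(l + l²) = 6*l*(l + l²))
A(-9)*(-15) = (6*(-9)²*(1 - 9))*(-15) = (6*81*(-8))*(-15) = -3888*(-15) = 58320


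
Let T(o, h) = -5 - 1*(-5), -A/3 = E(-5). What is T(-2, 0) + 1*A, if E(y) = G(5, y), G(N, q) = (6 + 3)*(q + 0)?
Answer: 135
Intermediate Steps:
G(N, q) = 9*q
E(y) = 9*y
A = 135 (A = -27*(-5) = -3*(-45) = 135)
T(o, h) = 0 (T(o, h) = -5 + 5 = 0)
T(-2, 0) + 1*A = 0 + 1*135 = 0 + 135 = 135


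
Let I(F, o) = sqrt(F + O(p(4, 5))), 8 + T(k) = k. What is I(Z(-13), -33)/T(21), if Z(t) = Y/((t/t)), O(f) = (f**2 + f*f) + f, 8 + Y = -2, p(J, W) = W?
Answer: 3*sqrt(5)/13 ≈ 0.51602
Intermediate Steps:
T(k) = -8 + k
Y = -10 (Y = -8 - 2 = -10)
O(f) = f + 2*f**2 (O(f) = (f**2 + f**2) + f = 2*f**2 + f = f + 2*f**2)
Z(t) = -10 (Z(t) = -10/(t/t) = -10/1 = -10*1 = -10)
I(F, o) = sqrt(55 + F) (I(F, o) = sqrt(F + 5*(1 + 2*5)) = sqrt(F + 5*(1 + 10)) = sqrt(F + 5*11) = sqrt(F + 55) = sqrt(55 + F))
I(Z(-13), -33)/T(21) = sqrt(55 - 10)/(-8 + 21) = sqrt(45)/13 = (3*sqrt(5))*(1/13) = 3*sqrt(5)/13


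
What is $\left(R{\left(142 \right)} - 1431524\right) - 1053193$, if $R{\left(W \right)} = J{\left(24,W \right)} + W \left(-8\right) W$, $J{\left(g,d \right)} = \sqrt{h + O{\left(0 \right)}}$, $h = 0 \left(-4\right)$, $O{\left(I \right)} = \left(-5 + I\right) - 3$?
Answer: $-2646029 + 2 i \sqrt{2} \approx -2.646 \cdot 10^{6} + 2.8284 i$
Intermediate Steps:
$O{\left(I \right)} = -8 + I$
$h = 0$
$J{\left(g,d \right)} = 2 i \sqrt{2}$ ($J{\left(g,d \right)} = \sqrt{0 + \left(-8 + 0\right)} = \sqrt{0 - 8} = \sqrt{-8} = 2 i \sqrt{2}$)
$R{\left(W \right)} = - 8 W^{2} + 2 i \sqrt{2}$ ($R{\left(W \right)} = 2 i \sqrt{2} + W \left(-8\right) W = 2 i \sqrt{2} + - 8 W W = 2 i \sqrt{2} - 8 W^{2} = - 8 W^{2} + 2 i \sqrt{2}$)
$\left(R{\left(142 \right)} - 1431524\right) - 1053193 = \left(\left(- 8 \cdot 142^{2} + 2 i \sqrt{2}\right) - 1431524\right) - 1053193 = \left(\left(\left(-8\right) 20164 + 2 i \sqrt{2}\right) - 1431524\right) - 1053193 = \left(\left(-161312 + 2 i \sqrt{2}\right) - 1431524\right) - 1053193 = \left(-1592836 + 2 i \sqrt{2}\right) - 1053193 = -2646029 + 2 i \sqrt{2}$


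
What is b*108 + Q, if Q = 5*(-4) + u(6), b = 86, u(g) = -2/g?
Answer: 27803/3 ≈ 9267.7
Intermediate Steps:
Q = -61/3 (Q = 5*(-4) - 2/6 = -20 - 2*⅙ = -20 - ⅓ = -61/3 ≈ -20.333)
b*108 + Q = 86*108 - 61/3 = 9288 - 61/3 = 27803/3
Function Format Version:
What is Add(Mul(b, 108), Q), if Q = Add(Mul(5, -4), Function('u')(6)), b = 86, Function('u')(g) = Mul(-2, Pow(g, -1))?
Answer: Rational(27803, 3) ≈ 9267.7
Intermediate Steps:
Q = Rational(-61, 3) (Q = Add(Mul(5, -4), Mul(-2, Pow(6, -1))) = Add(-20, Mul(-2, Rational(1, 6))) = Add(-20, Rational(-1, 3)) = Rational(-61, 3) ≈ -20.333)
Add(Mul(b, 108), Q) = Add(Mul(86, 108), Rational(-61, 3)) = Add(9288, Rational(-61, 3)) = Rational(27803, 3)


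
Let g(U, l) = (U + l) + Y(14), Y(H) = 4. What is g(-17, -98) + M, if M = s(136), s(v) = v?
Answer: 25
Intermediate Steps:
M = 136
g(U, l) = 4 + U + l (g(U, l) = (U + l) + 4 = 4 + U + l)
g(-17, -98) + M = (4 - 17 - 98) + 136 = -111 + 136 = 25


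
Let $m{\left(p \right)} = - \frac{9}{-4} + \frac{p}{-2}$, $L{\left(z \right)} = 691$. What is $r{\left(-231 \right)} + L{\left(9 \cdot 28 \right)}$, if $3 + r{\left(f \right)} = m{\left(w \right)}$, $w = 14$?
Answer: $\frac{2733}{4} \approx 683.25$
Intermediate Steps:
$m{\left(p \right)} = \frac{9}{4} - \frac{p}{2}$ ($m{\left(p \right)} = \left(-9\right) \left(- \frac{1}{4}\right) + p \left(- \frac{1}{2}\right) = \frac{9}{4} - \frac{p}{2}$)
$r{\left(f \right)} = - \frac{31}{4}$ ($r{\left(f \right)} = -3 + \left(\frac{9}{4} - 7\right) = -3 - \frac{19}{4} = - \frac{31}{4}$)
$r{\left(-231 \right)} + L{\left(9 \cdot 28 \right)} = - \frac{31}{4} + 691 = \frac{2733}{4}$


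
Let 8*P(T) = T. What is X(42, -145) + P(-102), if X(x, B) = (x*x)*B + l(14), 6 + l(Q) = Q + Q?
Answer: -1023083/4 ≈ -2.5577e+5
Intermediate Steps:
P(T) = T/8
l(Q) = -6 + 2*Q (l(Q) = -6 + (Q + Q) = -6 + 2*Q)
X(x, B) = 22 + B*x² (X(x, B) = (x*x)*B + (-6 + 2*14) = x²*B + (-6 + 28) = B*x² + 22 = 22 + B*x²)
X(42, -145) + P(-102) = (22 - 145*42²) + (⅛)*(-102) = (22 - 145*1764) - 51/4 = (22 - 255780) - 51/4 = -255758 - 51/4 = -1023083/4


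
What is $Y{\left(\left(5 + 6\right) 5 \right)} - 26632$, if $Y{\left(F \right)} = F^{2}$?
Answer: $-23607$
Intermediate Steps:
$Y{\left(\left(5 + 6\right) 5 \right)} - 26632 = \left(\left(5 + 6\right) 5\right)^{2} - 26632 = \left(11 \cdot 5\right)^{2} - 26632 = 55^{2} - 26632 = 3025 - 26632 = -23607$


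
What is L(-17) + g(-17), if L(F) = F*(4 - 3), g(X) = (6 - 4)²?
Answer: -13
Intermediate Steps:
g(X) = 4 (g(X) = 2² = 4)
L(F) = F (L(F) = F*1 = F)
L(-17) + g(-17) = -17 + 4 = -13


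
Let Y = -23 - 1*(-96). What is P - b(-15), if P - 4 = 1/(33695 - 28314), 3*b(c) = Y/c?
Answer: 1361438/242145 ≈ 5.6224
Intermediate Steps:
Y = 73 (Y = -23 + 96 = 73)
b(c) = 73/(3*c) (b(c) = (73/c)/3 = 73/(3*c))
P = 21525/5381 (P = 4 + 1/(33695 - 28314) = 4 + 1/5381 = 21525/5381 ≈ 4.0002)
P - b(-15) = 21525/5381 - 73/(3*(-15)) = 21525/5381 - 73*(-1)/(3*15) = 21525/5381 - 1*(-73/45) = 21525/5381 + 73/45 = 1361438/242145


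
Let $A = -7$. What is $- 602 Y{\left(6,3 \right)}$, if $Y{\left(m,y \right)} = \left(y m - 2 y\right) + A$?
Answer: $-3010$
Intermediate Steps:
$Y{\left(m,y \right)} = -7 - 2 y + m y$ ($Y{\left(m,y \right)} = \left(y m - 2 y\right) - 7 = \left(m y - 2 y\right) - 7 = \left(- 2 y + m y\right) - 7 = -7 - 2 y + m y$)
$- 602 Y{\left(6,3 \right)} = - 602 \left(-7 - 6 + 6 \cdot 3\right) = - 602 \left(-7 - 6 + 18\right) = \left(-602\right) 5 = -3010$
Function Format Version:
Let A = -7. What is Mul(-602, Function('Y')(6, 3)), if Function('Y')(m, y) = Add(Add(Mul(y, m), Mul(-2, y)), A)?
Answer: -3010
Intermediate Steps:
Function('Y')(m, y) = Add(-7, Mul(-2, y), Mul(m, y)) (Function('Y')(m, y) = Add(Add(Mul(y, m), Mul(-2, y)), -7) = Add(Add(Mul(m, y), Mul(-2, y)), -7) = Add(Add(Mul(-2, y), Mul(m, y)), -7) = Add(-7, Mul(-2, y), Mul(m, y)))
Mul(-602, Function('Y')(6, 3)) = Mul(-602, Add(-7, Mul(-2, 3), Mul(6, 3))) = Mul(-602, Add(-7, -6, 18)) = Mul(-602, 5) = -3010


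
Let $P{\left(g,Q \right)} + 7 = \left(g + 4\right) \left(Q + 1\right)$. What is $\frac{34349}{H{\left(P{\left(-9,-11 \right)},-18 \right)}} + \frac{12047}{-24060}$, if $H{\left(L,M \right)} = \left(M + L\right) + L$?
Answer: $\frac{51601109}{102255} \approx 504.63$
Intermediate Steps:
$P{\left(g,Q \right)} = -7 + \left(1 + Q\right) \left(4 + g\right)$ ($P{\left(g,Q \right)} = -7 + \left(g + 4\right) \left(Q + 1\right) = -7 + \left(4 + g\right) \left(1 + Q\right) = -7 + \left(1 + Q\right) \left(4 + g\right)$)
$H{\left(L,M \right)} = M + 2 L$ ($H{\left(L,M \right)} = \left(L + M\right) + L = M + 2 L$)
$\frac{34349}{H{\left(P{\left(-9,-11 \right)},-18 \right)}} + \frac{12047}{-24060} = \frac{34349}{-18 + 2 \left(-3 - 9 + 4 \left(-11\right) - -99\right)} + \frac{12047}{-24060} = \frac{34349}{-18 + 2 \left(-3 - 9 - 44 + 99\right)} + 12047 \left(- \frac{1}{24060}\right) = \frac{34349}{-18 + 2 \cdot 43} - \frac{12047}{24060} = \frac{34349}{-18 + 86} - \frac{12047}{24060} = \frac{34349}{68} - \frac{12047}{24060} = \frac{51601109}{102255}$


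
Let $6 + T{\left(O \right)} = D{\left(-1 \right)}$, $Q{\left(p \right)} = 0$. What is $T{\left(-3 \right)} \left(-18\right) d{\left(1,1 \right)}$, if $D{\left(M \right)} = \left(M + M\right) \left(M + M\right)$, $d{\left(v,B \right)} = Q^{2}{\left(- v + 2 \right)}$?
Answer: $0$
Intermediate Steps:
$d{\left(v,B \right)} = 0$ ($d{\left(v,B \right)} = 0^{2} = 0$)
$D{\left(M \right)} = 4 M^{2}$ ($D{\left(M \right)} = 2 M 2 M = 4 M^{2}$)
$T{\left(O \right)} = -2$ ($T{\left(O \right)} = -6 + 4 \left(-1\right)^{2} = -6 + 4 \cdot 1 = -6 + 4 = -2$)
$T{\left(-3 \right)} \left(-18\right) d{\left(1,1 \right)} = \left(-2\right) \left(-18\right) 0 = 36 \cdot 0 = 0$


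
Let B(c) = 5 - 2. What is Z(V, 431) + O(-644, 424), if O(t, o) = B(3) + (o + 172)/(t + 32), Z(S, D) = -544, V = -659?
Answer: -82922/153 ≈ -541.97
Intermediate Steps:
B(c) = 3
O(t, o) = 3 + (172 + o)/(32 + t) (O(t, o) = 3 + (o + 172)/(t + 32) = 3 + (172 + o)/(32 + t))
Z(V, 431) + O(-644, 424) = -544 + (268 + 424 + 3*(-644))/(32 - 644) = -544 + (268 + 424 - 1932)/(-612) = -544 - 1/612*(-1240) = -544 + 310/153 = -82922/153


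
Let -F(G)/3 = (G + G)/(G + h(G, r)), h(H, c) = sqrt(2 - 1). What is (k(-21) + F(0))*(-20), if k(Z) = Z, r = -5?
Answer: 420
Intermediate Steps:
h(H, c) = 1 (h(H, c) = sqrt(1) = 1)
F(G) = -6*G/(1 + G) (F(G) = -3*(G + G)/(G + 1) = -3*2*G/(1 + G) = -6*G/(1 + G))
(k(-21) + F(0))*(-20) = (-21 - 6*0/(1 + 0))*(-20) = (-21 - 6*0/1)*(-20) = (-21 - 6*0*1)*(-20) = (-21 + 0)*(-20) = -21*(-20) = 420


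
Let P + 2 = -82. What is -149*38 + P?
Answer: -5746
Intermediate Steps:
P = -84 (P = -2 - 82 = -84)
-149*38 + P = -149*38 - 84 = -5662 - 84 = -5746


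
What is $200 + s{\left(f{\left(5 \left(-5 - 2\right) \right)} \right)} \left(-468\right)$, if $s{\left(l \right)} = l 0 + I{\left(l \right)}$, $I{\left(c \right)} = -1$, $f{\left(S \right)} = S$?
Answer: $668$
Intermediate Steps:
$s{\left(l \right)} = -1$ ($s{\left(l \right)} = l 0 - 1 = 0 - 1 = -1$)
$200 + s{\left(f{\left(5 \left(-5 - 2\right) \right)} \right)} \left(-468\right) = 200 - -468 = 200 + 468 = 668$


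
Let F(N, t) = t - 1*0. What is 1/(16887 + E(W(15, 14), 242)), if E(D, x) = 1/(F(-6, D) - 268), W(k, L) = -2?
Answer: 270/4559489 ≈ 5.9217e-5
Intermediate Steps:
F(N, t) = t (F(N, t) = t + 0 = t)
E(D, x) = 1/(-268 + D) (E(D, x) = 1/(D - 268) = 1/(-268 + D))
1/(16887 + E(W(15, 14), 242)) = 1/(16887 + 1/(-268 - 2)) = 1/(16887 + 1/(-270)) = 1/(16887 - 1/270) = 1/(4559489/270) = 270/4559489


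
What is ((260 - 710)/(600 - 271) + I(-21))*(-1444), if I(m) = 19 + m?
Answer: 1599952/329 ≈ 4863.1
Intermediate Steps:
((260 - 710)/(600 - 271) + I(-21))*(-1444) = ((260 - 710)/(600 - 271) + (19 - 21))*(-1444) = (-450/329 - 2)*(-1444) = -1108/329*(-1444) = 1599952/329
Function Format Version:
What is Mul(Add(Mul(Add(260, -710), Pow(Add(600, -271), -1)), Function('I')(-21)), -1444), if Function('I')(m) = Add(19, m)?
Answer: Rational(1599952, 329) ≈ 4863.1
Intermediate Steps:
Mul(Add(Mul(Add(260, -710), Pow(Add(600, -271), -1)), Function('I')(-21)), -1444) = Mul(Add(Mul(Add(260, -710), Pow(Add(600, -271), -1)), Add(19, -21)), -1444) = Mul(Add(Mul(-450, Pow(329, -1)), -2), -1444) = Mul(Add(Mul(-450, Rational(1, 329)), -2), -1444) = Mul(Add(Rational(-450, 329), -2), -1444) = Mul(Rational(-1108, 329), -1444) = Rational(1599952, 329)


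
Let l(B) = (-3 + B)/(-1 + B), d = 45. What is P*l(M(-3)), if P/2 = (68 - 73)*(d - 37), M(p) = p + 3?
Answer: -240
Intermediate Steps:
M(p) = 3 + p
P = -80 (P = 2*((68 - 73)*(45 - 37)) = 2*(-5*8) = 2*(-40) = -80)
l(B) = (-3 + B)/(-1 + B)
P*l(M(-3)) = -80*(-3 + (3 - 3))/(-1 + (3 - 3)) = -80*(-3 + 0)/(-1 + 0) = -80*(-3)/(-1) = -(-80)*(-3) = -80*3 = -240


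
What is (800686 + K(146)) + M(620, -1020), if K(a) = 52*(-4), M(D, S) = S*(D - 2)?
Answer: 170118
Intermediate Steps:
M(D, S) = S*(-2 + D)
K(a) = -208
(800686 + K(146)) + M(620, -1020) = (800686 - 208) - 1020*(-2 + 620) = 800478 - 1020*618 = 800478 - 630360 = 170118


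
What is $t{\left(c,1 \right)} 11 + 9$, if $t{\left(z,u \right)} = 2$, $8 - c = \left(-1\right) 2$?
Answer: $31$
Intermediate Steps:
$c = 10$ ($c = 8 - \left(-1\right) 2 = 8 - -2 = 8 + 2 = 10$)
$t{\left(c,1 \right)} 11 + 9 = 2 \cdot 11 + 9 = 22 + 9 = 31$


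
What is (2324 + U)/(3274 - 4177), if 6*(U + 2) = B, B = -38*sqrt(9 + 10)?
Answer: -18/7 + 19*sqrt(19)/2709 ≈ -2.5409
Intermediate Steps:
B = -38*sqrt(19) ≈ -165.64
U = -2 - 19*sqrt(19)/3 (U = -2 + (-38*sqrt(19))/6 = -2 - 19*sqrt(19)/3 ≈ -29.606)
(2324 + U)/(3274 - 4177) = (2324 + (-2 - 19*sqrt(19)/3))/(3274 - 4177) = (2322 - 19*sqrt(19)/3)/(-903) = (2322 - 19*sqrt(19)/3)*(-1/903) = -18/7 + 19*sqrt(19)/2709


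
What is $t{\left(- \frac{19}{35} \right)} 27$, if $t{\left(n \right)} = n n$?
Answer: $\frac{9747}{1225} \approx 7.9567$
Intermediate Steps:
$t{\left(n \right)} = n^{2}$
$t{\left(- \frac{19}{35} \right)} 27 = \left(- \frac{19}{35}\right)^{2} \cdot 27 = \frac{361}{1225} \cdot 27 = \frac{9747}{1225}$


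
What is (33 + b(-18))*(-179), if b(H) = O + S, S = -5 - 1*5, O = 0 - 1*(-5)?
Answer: -5012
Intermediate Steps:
O = 5 (O = 0 + 5 = 5)
S = -10 (S = -5 - 5 = -10)
b(H) = -5 (b(H) = 5 - 10 = -5)
(33 + b(-18))*(-179) = (33 - 5)*(-179) = 28*(-179) = -5012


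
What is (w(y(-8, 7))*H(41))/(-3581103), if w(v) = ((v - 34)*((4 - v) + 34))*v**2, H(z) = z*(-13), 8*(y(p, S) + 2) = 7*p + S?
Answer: -93344543175/4889399296 ≈ -19.091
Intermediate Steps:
y(p, S) = -2 + S/8 + 7*p/8 (y(p, S) = -2 + (7*p + S)/8 = -2 + (S + 7*p)/8 = -2 + (S/8 + 7*p/8) = -2 + S/8 + 7*p/8)
H(z) = -13*z
w(v) = v**2*(-34 + v)*(38 - v) (w(v) = ((-34 + v)*(38 - v))*v**2 = v**2*(-34 + v)*(38 - v))
(w(y(-8, 7))*H(41))/(-3581103) = (((-2 + (1/8)*7 + (7/8)*(-8))**2*(-1292 - (-2 + (1/8)*7 + (7/8)*(-8))**2 + 72*(-2 + (1/8)*7 + (7/8)*(-8))))*(-13*41))/(-3581103) = (((-2 + 7/8 - 7)**2*(-1292 - (-2 + 7/8 - 7)**2 + 72*(-2 + 7/8 - 7)))*(-533))*(-1/3581103) = (((-65/8)**2*(-1292 - (-65/8)**2 + 72*(-65/8)))*(-533))*(-1/3581103) = ((4225*(-1292 - 1*4225/64 - 585)/64)*(-533))*(-1/3581103) = ((4225*(-1292 - 4225/64 - 585)/64)*(-533))*(-1/3581103) = (((4225/64)*(-124353/64))*(-533))*(-1/3581103) = -525391425/4096*(-533)*(-1/3581103) = (280033629525/4096)*(-1/3581103) = -93344543175/4889399296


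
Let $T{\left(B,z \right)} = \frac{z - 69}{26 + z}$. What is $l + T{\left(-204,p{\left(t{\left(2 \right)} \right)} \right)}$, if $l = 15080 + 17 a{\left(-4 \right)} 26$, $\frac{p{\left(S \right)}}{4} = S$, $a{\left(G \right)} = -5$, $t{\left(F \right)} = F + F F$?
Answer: $\frac{128691}{10} \approx 12869.0$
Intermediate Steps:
$t{\left(F \right)} = F + F^{2}$
$p{\left(S \right)} = 4 S$
$T{\left(B,z \right)} = \frac{-69 + z}{26 + z}$
$l = 12870$ ($l = 15080 + 17 \left(-5\right) 26 = 15080 - 2210 = 12870$)
$l + T{\left(-204,p{\left(t{\left(2 \right)} \right)} \right)} = 12870 + \frac{-69 + 4 \cdot 2 \left(1 + 2\right)}{26 + 4 \cdot 2 \left(1 + 2\right)} = 12870 + \frac{-69 + 4 \cdot 2 \cdot 3}{26 + 4 \cdot 2 \cdot 3} = 12870 + \frac{-69 + 4 \cdot 6}{26 + 4 \cdot 6} = 12870 + \frac{-69 + 24}{26 + 24} = 12870 + \frac{1}{50} \left(-45\right) = 12870 - \frac{9}{10} = \frac{128691}{10}$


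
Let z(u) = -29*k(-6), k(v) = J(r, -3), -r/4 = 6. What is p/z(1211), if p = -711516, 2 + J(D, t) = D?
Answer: -27366/29 ≈ -943.66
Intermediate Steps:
r = -24 (r = -4*6 = -24)
J(D, t) = -2 + D
k(v) = -26 (k(v) = -2 - 24 = -26)
z(u) = 754 (z(u) = -29*(-26) = 754)
p/z(1211) = -711516/754 = -711516*1/754 = -27366/29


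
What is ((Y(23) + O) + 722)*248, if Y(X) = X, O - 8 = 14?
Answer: 190216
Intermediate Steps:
O = 22 (O = 8 + 14 = 22)
((Y(23) + O) + 722)*248 = ((23 + 22) + 722)*248 = (45 + 722)*248 = 767*248 = 190216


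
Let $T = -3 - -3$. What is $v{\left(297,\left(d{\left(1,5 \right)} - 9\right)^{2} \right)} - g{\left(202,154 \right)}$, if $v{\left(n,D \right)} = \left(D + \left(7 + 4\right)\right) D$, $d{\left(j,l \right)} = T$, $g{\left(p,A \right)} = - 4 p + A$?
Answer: $8106$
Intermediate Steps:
$g{\left(p,A \right)} = A - 4 p$
$T = 0$ ($T = -3 + 3 = 0$)
$d{\left(j,l \right)} = 0$
$v{\left(n,D \right)} = D \left(11 + D\right)$ ($v{\left(n,D \right)} = \left(D + 11\right) D = \left(11 + D\right) D = D \left(11 + D\right)$)
$v{\left(297,\left(d{\left(1,5 \right)} - 9\right)^{2} \right)} - g{\left(202,154 \right)} = \left(0 - 9\right)^{2} \left(11 + \left(0 - 9\right)^{2}\right) - \left(154 - 808\right) = \left(-9\right)^{2} \left(11 + \left(-9\right)^{2}\right) - \left(154 - 808\right) = 81 \left(11 + 81\right) - -654 = 81 \cdot 92 + 654 = 7452 + 654 = 8106$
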